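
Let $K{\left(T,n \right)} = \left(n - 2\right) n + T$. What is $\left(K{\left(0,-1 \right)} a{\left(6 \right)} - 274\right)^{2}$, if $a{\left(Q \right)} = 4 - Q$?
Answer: $78400$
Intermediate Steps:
$K{\left(T,n \right)} = T + n \left(-2 + n\right)$ ($K{\left(T,n \right)} = \left(n - 2\right) n + T = \left(-2 + n\right) n + T = n \left(-2 + n\right) + T = T + n \left(-2 + n\right)$)
$\left(K{\left(0,-1 \right)} a{\left(6 \right)} - 274\right)^{2} = \left(\left(0 + \left(-1\right)^{2} - -2\right) \left(4 - 6\right) - 274\right)^{2} = \left(\left(0 + 1 + 2\right) \left(4 - 6\right) - 274\right)^{2} = \left(3 \left(-2\right) - 274\right)^{2} = \left(-6 - 274\right)^{2} = \left(-280\right)^{2} = 78400$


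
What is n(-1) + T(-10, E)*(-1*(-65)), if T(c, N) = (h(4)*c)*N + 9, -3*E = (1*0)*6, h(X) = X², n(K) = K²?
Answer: 586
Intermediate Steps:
E = 0 (E = -1*0*6/3 = -0*6 = -⅓*0 = 0)
T(c, N) = 9 + 16*N*c (T(c, N) = (4²*c)*N + 9 = (16*c)*N + 9 = 16*N*c + 9 = 9 + 16*N*c)
n(-1) + T(-10, E)*(-1*(-65)) = (-1)² + (9 + 16*0*(-10))*(-1*(-65)) = 1 + (9 + 0)*65 = 1 + 9*65 = 1 + 585 = 586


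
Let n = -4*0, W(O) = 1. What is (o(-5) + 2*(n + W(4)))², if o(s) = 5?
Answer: 49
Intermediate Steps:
n = 0
(o(-5) + 2*(n + W(4)))² = (5 + 2*(0 + 1))² = (5 + 2*1)² = (5 + 2)² = 7² = 49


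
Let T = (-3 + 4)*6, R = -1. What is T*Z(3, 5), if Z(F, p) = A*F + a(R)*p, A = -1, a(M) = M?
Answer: -48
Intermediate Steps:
Z(F, p) = -F - p
T = 6 (T = 1*6 = 6)
T*Z(3, 5) = 6*(-1*3 - 1*5) = 6*(-3 - 5) = 6*(-8) = -48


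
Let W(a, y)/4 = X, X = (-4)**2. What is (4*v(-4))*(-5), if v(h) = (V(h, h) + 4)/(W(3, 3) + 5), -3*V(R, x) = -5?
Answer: -340/207 ≈ -1.6425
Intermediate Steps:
X = 16
V(R, x) = 5/3 (V(R, x) = -1/3*(-5) = 5/3)
W(a, y) = 64 (W(a, y) = 4*16 = 64)
v(h) = 17/207 (v(h) = (5/3 + 4)/(64 + 5) = (17/3)/69 = (17/3)*(1/69) = 17/207)
(4*v(-4))*(-5) = (4*(17/207))*(-5) = (68/207)*(-5) = -340/207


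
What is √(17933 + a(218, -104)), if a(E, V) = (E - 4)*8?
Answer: √19645 ≈ 140.16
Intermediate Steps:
a(E, V) = -32 + 8*E (a(E, V) = (-4 + E)*8 = -32 + 8*E)
√(17933 + a(218, -104)) = √(17933 + (-32 + 8*218)) = √(17933 + (-32 + 1744)) = √(17933 + 1712) = √19645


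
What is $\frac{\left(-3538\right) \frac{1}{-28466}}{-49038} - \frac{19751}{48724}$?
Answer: $- \frac{6892725883555}{17003649239148} \approx -0.40537$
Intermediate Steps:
$\frac{\left(-3538\right) \frac{1}{-28466}}{-49038} - \frac{19751}{48724} = \left(-3538\right) \left(- \frac{1}{28466}\right) \left(- \frac{1}{49038}\right) - \frac{19751}{48724} = \frac{1769}{14233} \left(- \frac{1}{49038}\right) - \frac{19751}{48724} = - \frac{1769}{697957854} - \frac{19751}{48724} = - \frac{6892725883555}{17003649239148}$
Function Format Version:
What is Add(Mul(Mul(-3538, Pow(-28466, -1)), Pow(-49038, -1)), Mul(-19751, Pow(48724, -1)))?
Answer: Rational(-6892725883555, 17003649239148) ≈ -0.40537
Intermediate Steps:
Add(Mul(Mul(-3538, Pow(-28466, -1)), Pow(-49038, -1)), Mul(-19751, Pow(48724, -1))) = Add(Mul(Mul(-3538, Rational(-1, 28466)), Rational(-1, 49038)), Mul(-19751, Rational(1, 48724))) = Add(Mul(Rational(1769, 14233), Rational(-1, 49038)), Rational(-19751, 48724)) = Add(Rational(-1769, 697957854), Rational(-19751, 48724)) = Rational(-6892725883555, 17003649239148)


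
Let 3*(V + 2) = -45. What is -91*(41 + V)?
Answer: -2184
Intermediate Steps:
V = -17 (V = -2 + (⅓)*(-45) = -2 - 15 = -17)
-91*(41 + V) = -91*(41 - 17) = -91*24 = -2184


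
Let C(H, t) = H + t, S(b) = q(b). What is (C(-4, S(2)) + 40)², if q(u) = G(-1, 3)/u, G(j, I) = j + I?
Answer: 1369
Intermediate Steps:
G(j, I) = I + j
q(u) = 2/u (q(u) = (3 - 1)/u = 2/u)
S(b) = 2/b
(C(-4, S(2)) + 40)² = ((-4 + 2/2) + 40)² = ((-4 + 2*(½)) + 40)² = ((-4 + 1) + 40)² = (-3 + 40)² = 37² = 1369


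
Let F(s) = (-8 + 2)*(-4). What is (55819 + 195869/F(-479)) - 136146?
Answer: -1731979/24 ≈ -72166.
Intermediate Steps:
F(s) = 24 (F(s) = -6*(-4) = 24)
(55819 + 195869/F(-479)) - 136146 = (55819 + 195869/24) - 136146 = 1535525/24 - 136146 = -1731979/24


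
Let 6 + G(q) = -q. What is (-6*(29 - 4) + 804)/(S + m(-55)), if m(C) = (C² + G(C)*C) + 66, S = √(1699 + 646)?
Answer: 258984/154471 - 654*√2345/154471 ≈ 1.4716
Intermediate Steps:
G(q) = -6 - q
S = √2345 ≈ 48.425
m(C) = 66 + C² + C*(-6 - C) (m(C) = (C² + (-6 - C)*C) + 66 = (C² + C*(-6 - C)) + 66 = 66 + C² + C*(-6 - C))
(-6*(29 - 4) + 804)/(S + m(-55)) = (-6*(29 - 4) + 804)/(√2345 + (66 - 6*(-55))) = (-6*25 + 804)/(√2345 + (66 + 330)) = (-150 + 804)/(√2345 + 396) = 654/(396 + √2345)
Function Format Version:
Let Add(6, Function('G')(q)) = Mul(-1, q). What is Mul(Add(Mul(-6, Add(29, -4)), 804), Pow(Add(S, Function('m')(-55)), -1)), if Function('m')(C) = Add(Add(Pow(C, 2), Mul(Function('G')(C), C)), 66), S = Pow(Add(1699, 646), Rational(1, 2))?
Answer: Add(Rational(258984, 154471), Mul(Rational(-654, 154471), Pow(2345, Rational(1, 2)))) ≈ 1.4716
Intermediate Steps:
Function('G')(q) = Add(-6, Mul(-1, q))
S = Pow(2345, Rational(1, 2)) ≈ 48.425
Function('m')(C) = Add(66, Pow(C, 2), Mul(C, Add(-6, Mul(-1, C)))) (Function('m')(C) = Add(Add(Pow(C, 2), Mul(Add(-6, Mul(-1, C)), C)), 66) = Add(Add(Pow(C, 2), Mul(C, Add(-6, Mul(-1, C)))), 66) = Add(66, Pow(C, 2), Mul(C, Add(-6, Mul(-1, C)))))
Mul(Add(Mul(-6, Add(29, -4)), 804), Pow(Add(S, Function('m')(-55)), -1)) = Mul(Add(Mul(-6, Add(29, -4)), 804), Pow(Add(Pow(2345, Rational(1, 2)), Add(66, Mul(-6, -55))), -1)) = Mul(Add(Mul(-6, 25), 804), Pow(Add(Pow(2345, Rational(1, 2)), Add(66, 330)), -1)) = Mul(Add(-150, 804), Pow(Add(Pow(2345, Rational(1, 2)), 396), -1)) = Mul(654, Pow(Add(396, Pow(2345, Rational(1, 2))), -1))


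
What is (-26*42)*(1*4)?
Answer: -4368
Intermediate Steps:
(-26*42)*(1*4) = -1092*4 = -4368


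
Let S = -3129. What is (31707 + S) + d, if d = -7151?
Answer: 21427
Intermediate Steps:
(31707 + S) + d = (31707 - 3129) - 7151 = 28578 - 7151 = 21427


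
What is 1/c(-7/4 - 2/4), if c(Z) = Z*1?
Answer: -4/9 ≈ -0.44444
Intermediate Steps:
c(Z) = Z
1/c(-7/4 - 2/4) = 1/(-7/4 - 2/4) = 1/(-7*¼ - 2*¼) = 1/(-7/4 - ½) = 1/(-9/4) = -4/9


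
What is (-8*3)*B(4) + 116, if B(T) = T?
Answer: 20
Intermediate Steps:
(-8*3)*B(4) + 116 = -8*3*4 + 116 = -24*4 + 116 = -96 + 116 = 20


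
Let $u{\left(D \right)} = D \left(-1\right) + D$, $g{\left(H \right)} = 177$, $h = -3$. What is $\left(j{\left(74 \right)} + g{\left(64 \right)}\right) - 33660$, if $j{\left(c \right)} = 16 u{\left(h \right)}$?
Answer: $-33483$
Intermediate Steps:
$u{\left(D \right)} = 0$ ($u{\left(D \right)} = - D + D = 0$)
$j{\left(c \right)} = 0$ ($j{\left(c \right)} = 16 \cdot 0 = 0$)
$\left(j{\left(74 \right)} + g{\left(64 \right)}\right) - 33660 = \left(0 + 177\right) - 33660 = 177 - 33660 = -33483$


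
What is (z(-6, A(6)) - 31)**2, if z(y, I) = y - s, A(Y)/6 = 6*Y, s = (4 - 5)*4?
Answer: 1089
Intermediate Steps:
s = -4 (s = -1*4 = -4)
A(Y) = 36*Y (A(Y) = 6*(6*Y) = 36*Y)
z(y, I) = 4 + y (z(y, I) = y - 1*(-4) = y + 4 = 4 + y)
(z(-6, A(6)) - 31)**2 = ((4 - 6) - 31)**2 = (-2 - 31)**2 = (-33)**2 = 1089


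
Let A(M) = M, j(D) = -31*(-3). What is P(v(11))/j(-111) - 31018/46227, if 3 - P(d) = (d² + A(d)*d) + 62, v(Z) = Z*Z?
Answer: -453077027/1433037 ≈ -316.17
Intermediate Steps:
j(D) = 93
v(Z) = Z²
P(d) = -59 - 2*d² (P(d) = 3 - ((d² + d*d) + 62) = 3 - ((d² + d²) + 62) = 3 - (2*d² + 62) = 3 - (62 + 2*d²) = 3 + (-62 - 2*d²) = -59 - 2*d²)
P(v(11))/j(-111) - 31018/46227 = (-59 - 2*(11²)²)/93 - 31018/46227 = (-59 - 2*121²)*(1/93) - 31018*1/46227 = (-59 - 2*14641)*(1/93) - 31018/46227 = (-59 - 29282)*(1/93) - 31018/46227 = -29341*1/93 - 31018/46227 = -29341/93 - 31018/46227 = -453077027/1433037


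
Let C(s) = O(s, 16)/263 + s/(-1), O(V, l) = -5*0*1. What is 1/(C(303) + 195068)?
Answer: 1/194765 ≈ 5.1344e-6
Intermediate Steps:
O(V, l) = 0 (O(V, l) = 0*1 = 0)
C(s) = -s (C(s) = 0/263 + s/(-1) = 0*(1/263) + s*(-1) = 0 - s = -s)
1/(C(303) + 195068) = 1/(-1*303 + 195068) = 1/(-303 + 195068) = 1/194765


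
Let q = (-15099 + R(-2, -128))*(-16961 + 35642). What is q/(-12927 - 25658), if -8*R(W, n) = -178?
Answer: 1126595067/154340 ≈ 7299.4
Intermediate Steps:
R(W, n) = 89/4 (R(W, n) = -⅛*(-178) = 89/4)
q = -1126595067/4 (q = (-15099 + 89/4)*(-16961 + 35642) = -60307/4*18681 = -1126595067/4 ≈ -2.8165e+8)
q/(-12927 - 25658) = -1126595067/(4*(-12927 - 25658)) = -1126595067/4/(-38585) = -1126595067/4*(-1/38585) = 1126595067/154340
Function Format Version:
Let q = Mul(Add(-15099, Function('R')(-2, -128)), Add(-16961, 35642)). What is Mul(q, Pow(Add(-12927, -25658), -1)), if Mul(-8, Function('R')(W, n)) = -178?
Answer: Rational(1126595067, 154340) ≈ 7299.4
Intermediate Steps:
Function('R')(W, n) = Rational(89, 4) (Function('R')(W, n) = Mul(Rational(-1, 8), -178) = Rational(89, 4))
q = Rational(-1126595067, 4) (q = Mul(Add(-15099, Rational(89, 4)), Add(-16961, 35642)) = Mul(Rational(-60307, 4), 18681) = Rational(-1126595067, 4) ≈ -2.8165e+8)
Mul(q, Pow(Add(-12927, -25658), -1)) = Mul(Rational(-1126595067, 4), Pow(Add(-12927, -25658), -1)) = Mul(Rational(-1126595067, 4), Pow(-38585, -1)) = Mul(Rational(-1126595067, 4), Rational(-1, 38585)) = Rational(1126595067, 154340)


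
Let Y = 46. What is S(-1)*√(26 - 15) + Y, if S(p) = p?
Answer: 46 - √11 ≈ 42.683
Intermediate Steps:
S(-1)*√(26 - 15) + Y = -√(26 - 15) + 46 = -√11 + 46 = 46 - √11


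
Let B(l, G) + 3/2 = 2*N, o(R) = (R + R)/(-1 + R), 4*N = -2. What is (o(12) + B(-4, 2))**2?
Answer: 49/484 ≈ 0.10124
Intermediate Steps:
N = -1/2 (N = (1/4)*(-2) = -1/2 ≈ -0.50000)
o(R) = 2*R/(-1 + R) (o(R) = (2*R)/(-1 + R) = 2*R/(-1 + R))
B(l, G) = -5/2 (B(l, G) = -3/2 + 2*(-1/2) = -3/2 - 1 = -5/2)
(o(12) + B(-4, 2))**2 = (2*12/(-1 + 12) - 5/2)**2 = (2*12/11 - 5/2)**2 = (2*12*(1/11) - 5/2)**2 = (24/11 - 5/2)**2 = (-7/22)**2 = 49/484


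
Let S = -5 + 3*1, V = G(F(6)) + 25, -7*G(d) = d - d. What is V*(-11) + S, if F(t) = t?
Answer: -277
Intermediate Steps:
G(d) = 0 (G(d) = -(d - d)/7 = -1/7*0 = 0)
V = 25 (V = 0 + 25 = 25)
S = -2 (S = -5 + 3 = -2)
V*(-11) + S = 25*(-11) - 2 = -275 - 2 = -277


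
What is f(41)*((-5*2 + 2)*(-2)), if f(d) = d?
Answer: 656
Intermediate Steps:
f(41)*((-5*2 + 2)*(-2)) = 41*((-5*2 + 2)*(-2)) = 41*((-10 + 2)*(-2)) = 41*(-8*(-2)) = 41*16 = 656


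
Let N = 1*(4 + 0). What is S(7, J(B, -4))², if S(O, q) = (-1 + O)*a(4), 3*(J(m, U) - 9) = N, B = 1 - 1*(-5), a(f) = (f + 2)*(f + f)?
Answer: 82944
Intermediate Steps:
a(f) = 2*f*(2 + f) (a(f) = (2 + f)*(2*f) = 2*f*(2 + f))
B = 6 (B = 1 + 5 = 6)
N = 4 (N = 1*4 = 4)
J(m, U) = 31/3 (J(m, U) = 9 + (⅓)*4 = 9 + 4/3 = 31/3)
S(O, q) = -48 + 48*O (S(O, q) = (-1 + O)*(2*4*(2 + 4)) = (-1 + O)*(2*4*6) = (-1 + O)*48 = -48 + 48*O)
S(7, J(B, -4))² = (-48 + 48*7)² = (-48 + 336)² = 288² = 82944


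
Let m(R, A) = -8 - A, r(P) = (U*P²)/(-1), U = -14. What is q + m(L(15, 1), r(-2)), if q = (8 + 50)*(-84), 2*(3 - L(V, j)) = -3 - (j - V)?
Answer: -4936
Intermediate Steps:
L(V, j) = 9/2 + j/2 - V/2 (L(V, j) = 3 - (-3 - (j - V))/2 = 3 - (-3 + (V - j))/2 = 3 - (-3 + V - j)/2 = 3 + (3/2 + j/2 - V/2) = 9/2 + j/2 - V/2)
r(P) = 14*P² (r(P) = -14*P²/(-1) = -14*P²*(-1) = 14*P²)
q = -4872 (q = 58*(-84) = -4872)
q + m(L(15, 1), r(-2)) = -4872 + (-8 - 14*(-2)²) = -4872 + (-8 - 14*4) = -4872 + (-8 - 1*56) = -4872 + (-8 - 56) = -4872 - 64 = -4936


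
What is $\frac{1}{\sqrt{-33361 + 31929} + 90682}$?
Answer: $\frac{45341}{4111613278} - \frac{i \sqrt{358}}{4111613278} \approx 1.1028 \cdot 10^{-5} - 4.6018 \cdot 10^{-9} i$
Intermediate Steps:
$\frac{1}{\sqrt{-33361 + 31929} + 90682} = \frac{1}{\sqrt{-1432} + 90682} = \frac{1}{2 i \sqrt{358} + 90682} = \frac{1}{90682 + 2 i \sqrt{358}}$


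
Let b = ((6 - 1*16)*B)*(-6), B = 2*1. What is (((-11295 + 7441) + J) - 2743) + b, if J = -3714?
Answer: -10191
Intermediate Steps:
B = 2
b = 120 (b = ((6 - 1*16)*2)*(-6) = ((6 - 16)*2)*(-6) = -10*2*(-6) = -20*(-6) = 120)
(((-11295 + 7441) + J) - 2743) + b = (((-11295 + 7441) - 3714) - 2743) + 120 = ((-3854 - 3714) - 2743) + 120 = (-7568 - 2743) + 120 = -10311 + 120 = -10191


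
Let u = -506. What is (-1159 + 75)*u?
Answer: 548504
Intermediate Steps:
(-1159 + 75)*u = (-1159 + 75)*(-506) = -1084*(-506) = 548504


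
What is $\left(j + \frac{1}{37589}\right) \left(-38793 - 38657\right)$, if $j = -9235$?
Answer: $\frac{26885560364300}{37589} \approx 7.1525 \cdot 10^{8}$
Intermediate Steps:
$\left(j + \frac{1}{37589}\right) \left(-38793 - 38657\right) = \left(-9235 + \frac{1}{37589}\right) \left(-38793 - 38657\right) = \left(-9235 + \frac{1}{37589}\right) \left(-77450\right) = \left(- \frac{347134414}{37589}\right) \left(-77450\right) = \frac{26885560364300}{37589}$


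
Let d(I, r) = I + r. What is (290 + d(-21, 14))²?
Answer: 80089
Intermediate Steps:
(290 + d(-21, 14))² = (290 + (-21 + 14))² = (290 - 7)² = 283² = 80089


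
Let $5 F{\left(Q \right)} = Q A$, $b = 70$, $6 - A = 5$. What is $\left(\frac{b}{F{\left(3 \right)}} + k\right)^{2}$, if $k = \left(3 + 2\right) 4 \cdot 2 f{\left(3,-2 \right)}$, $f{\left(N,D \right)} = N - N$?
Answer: $\frac{122500}{9} \approx 13611.0$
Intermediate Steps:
$A = 1$ ($A = 6 - 5 = 1$)
$f{\left(N,D \right)} = 0$
$F{\left(Q \right)} = \frac{Q}{5}$ ($F{\left(Q \right)} = \frac{Q 1}{5} = \frac{Q}{5}$)
$k = 0$ ($k = \left(3 + 2\right) 4 \cdot 2 \cdot 0 = 5 \cdot 4 \cdot 2 \cdot 0 = 20 \cdot 2 \cdot 0 = 40 \cdot 0 = 0$)
$\left(\frac{b}{F{\left(3 \right)}} + k\right)^{2} = \left(\frac{70}{\frac{1}{5} \cdot 3} + 0\right)^{2} = \left(\frac{70}{\frac{3}{5}} + 0\right)^{2} = \left(70 \cdot \frac{5}{3} + 0\right)^{2} = \left(\frac{350}{3} + 0\right)^{2} = \left(\frac{350}{3}\right)^{2} = \frac{122500}{9}$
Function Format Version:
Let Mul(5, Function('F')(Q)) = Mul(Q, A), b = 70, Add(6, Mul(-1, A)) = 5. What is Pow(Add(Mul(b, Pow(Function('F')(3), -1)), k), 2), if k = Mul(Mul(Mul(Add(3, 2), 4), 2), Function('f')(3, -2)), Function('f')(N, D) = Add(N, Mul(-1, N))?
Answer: Rational(122500, 9) ≈ 13611.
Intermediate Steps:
A = 1 (A = Add(6, Mul(-1, 5)) = Add(6, -5) = 1)
Function('f')(N, D) = 0
Function('F')(Q) = Mul(Rational(1, 5), Q) (Function('F')(Q) = Mul(Rational(1, 5), Mul(Q, 1)) = Mul(Rational(1, 5), Q))
k = 0 (k = Mul(Mul(Mul(Add(3, 2), 4), 2), 0) = Mul(Mul(Mul(5, 4), 2), 0) = Mul(Mul(20, 2), 0) = Mul(40, 0) = 0)
Pow(Add(Mul(b, Pow(Function('F')(3), -1)), k), 2) = Pow(Add(Mul(70, Pow(Mul(Rational(1, 5), 3), -1)), 0), 2) = Pow(Add(Mul(70, Pow(Rational(3, 5), -1)), 0), 2) = Pow(Add(Mul(70, Rational(5, 3)), 0), 2) = Pow(Add(Rational(350, 3), 0), 2) = Pow(Rational(350, 3), 2) = Rational(122500, 9)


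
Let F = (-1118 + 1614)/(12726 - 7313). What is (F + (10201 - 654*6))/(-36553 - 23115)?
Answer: -33977897/322982884 ≈ -0.10520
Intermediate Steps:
F = 496/5413 ≈ 0.091631
(F + (10201 - 654*6))/(-36553 - 23115) = (496/5413 + (10201 - 654*6))/(-36553 - 23115) = (496/5413 + (10201 - 3924))/(-59668) = (496/5413 + 6277)*(-1/59668) = (33977897/5413)*(-1/59668) = -33977897/322982884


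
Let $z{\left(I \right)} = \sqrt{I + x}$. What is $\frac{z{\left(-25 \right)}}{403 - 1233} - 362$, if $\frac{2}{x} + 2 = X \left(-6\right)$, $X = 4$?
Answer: $-362 - \frac{i \sqrt{4238}}{10790} \approx -362.0 - 0.0060334 i$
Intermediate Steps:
$x = - \frac{1}{13}$ ($x = \frac{2}{-2 + 4 \left(-6\right)} = \frac{2}{-2 - 24} = \frac{2}{-26} = 2 \left(- \frac{1}{26}\right) = - \frac{1}{13} \approx -0.076923$)
$z{\left(I \right)} = \sqrt{- \frac{1}{13} + I}$ ($z{\left(I \right)} = \sqrt{I - \frac{1}{13}} = \sqrt{- \frac{1}{13} + I}$)
$\frac{z{\left(-25 \right)}}{403 - 1233} - 362 = \frac{\frac{1}{13} \sqrt{-13 + 169 \left(-25\right)}}{403 - 1233} - 362 = \frac{\frac{1}{13} \sqrt{-13 - 4225}}{-830} - 362 = \frac{\sqrt{-4238}}{13} \left(- \frac{1}{830}\right) - 362 = \frac{i \sqrt{4238}}{13} \left(- \frac{1}{830}\right) - 362 = - \frac{i \sqrt{4238}}{10790} - 362 = -362 - \frac{i \sqrt{4238}}{10790}$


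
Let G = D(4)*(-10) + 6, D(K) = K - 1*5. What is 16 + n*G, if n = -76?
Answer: -1200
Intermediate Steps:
D(K) = -5 + K (D(K) = K - 5 = -5 + K)
G = 16 (G = (-5 + 4)*(-10) + 6 = -1*(-10) + 6 = 10 + 6 = 16)
16 + n*G = 16 - 76*16 = 16 - 1216 = -1200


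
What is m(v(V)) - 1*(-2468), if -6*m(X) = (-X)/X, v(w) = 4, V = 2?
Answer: 14809/6 ≈ 2468.2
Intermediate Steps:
m(X) = ⅙ (m(X) = -(-X)/(6*X) = -⅙*(-1) = ⅙)
m(v(V)) - 1*(-2468) = ⅙ - 1*(-2468) = ⅙ + 2468 = 14809/6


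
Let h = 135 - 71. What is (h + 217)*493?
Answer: 138533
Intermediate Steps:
h = 64
(h + 217)*493 = (64 + 217)*493 = 281*493 = 138533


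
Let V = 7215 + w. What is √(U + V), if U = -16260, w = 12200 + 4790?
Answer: √7945 ≈ 89.135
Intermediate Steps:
w = 16990
V = 24205 (V = 7215 + 16990 = 24205)
√(U + V) = √(-16260 + 24205) = √7945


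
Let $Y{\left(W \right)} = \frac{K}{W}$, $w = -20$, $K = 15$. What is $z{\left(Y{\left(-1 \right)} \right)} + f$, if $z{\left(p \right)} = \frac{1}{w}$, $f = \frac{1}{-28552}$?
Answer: $- \frac{7143}{142760} \approx -0.050035$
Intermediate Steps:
$f = - \frac{1}{28552} \approx -3.5024 \cdot 10^{-5}$
$Y{\left(W \right)} = \frac{15}{W}$
$z{\left(p \right)} = - \frac{1}{20}$ ($z{\left(p \right)} = \frac{1}{-20} = - \frac{1}{20}$)
$z{\left(Y{\left(-1 \right)} \right)} + f = - \frac{1}{20} - \frac{1}{28552} = - \frac{7143}{142760}$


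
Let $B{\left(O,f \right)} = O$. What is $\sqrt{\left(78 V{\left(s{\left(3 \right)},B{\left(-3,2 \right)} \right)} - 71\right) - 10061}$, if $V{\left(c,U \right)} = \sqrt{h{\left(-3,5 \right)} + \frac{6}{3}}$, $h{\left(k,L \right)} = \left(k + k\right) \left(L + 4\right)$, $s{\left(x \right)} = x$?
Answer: $2 \sqrt{-2533 + 39 i \sqrt{13}} \approx 2.7929 + 100.7 i$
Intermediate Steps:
$h{\left(k,L \right)} = 2 k \left(4 + L\right)$
$V{\left(c,U \right)} = 2 i \sqrt{13}$ ($V{\left(c,U \right)} = \sqrt{2 \left(-3\right) \left(4 + 5\right) + \frac{6}{3}} = \sqrt{2 \left(-3\right) 9 + 6 \cdot \frac{1}{3}} = \sqrt{-54 + 2} = \sqrt{-52} = 2 i \sqrt{13}$)
$\sqrt{\left(78 V{\left(s{\left(3 \right)},B{\left(-3,2 \right)} \right)} - 71\right) - 10061} = \sqrt{\left(78 \cdot 2 i \sqrt{13} - 71\right) - 10061} = \sqrt{\left(156 i \sqrt{13} - 71\right) - 10061} = \sqrt{\left(-71 + 156 i \sqrt{13}\right) - 10061} = \sqrt{-10132 + 156 i \sqrt{13}}$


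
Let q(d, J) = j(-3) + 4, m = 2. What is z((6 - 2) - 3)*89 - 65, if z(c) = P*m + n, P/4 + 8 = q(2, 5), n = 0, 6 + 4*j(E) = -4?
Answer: -4693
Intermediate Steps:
j(E) = -5/2 (j(E) = -3/2 + (¼)*(-4) = -3/2 - 1 = -5/2)
q(d, J) = 3/2 (q(d, J) = -5/2 + 4 = 3/2)
P = -26 (P = -32 + 4*(3/2) = -32 + 6 = -26)
z(c) = -52 (z(c) = -26*2 + 0 = -52 + 0 = -52)
z((6 - 2) - 3)*89 - 65 = -52*89 - 65 = -4628 - 65 = -4693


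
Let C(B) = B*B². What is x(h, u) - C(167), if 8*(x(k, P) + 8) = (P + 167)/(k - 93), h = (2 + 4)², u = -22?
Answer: -2123806921/456 ≈ -4.6575e+6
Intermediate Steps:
C(B) = B³
h = 36 (h = 6² = 36)
x(k, P) = -8 + (167 + P)/(8*(-93 + k)) (x(k, P) = -8 + ((P + 167)/(k - 93))/8 = -8 + ((167 + P)/(-93 + k))/8 = -8 + (167 + P)/(8*(-93 + k)))
x(h, u) - C(167) = (6119 - 22 - 64*36)/(8*(-93 + 36)) - 1*167³ = (⅛)*(6119 - 22 - 2304)/(-57) - 1*4657463 = (⅛)*(-1/57)*3793 - 4657463 = -3793/456 - 4657463 = -2123806921/456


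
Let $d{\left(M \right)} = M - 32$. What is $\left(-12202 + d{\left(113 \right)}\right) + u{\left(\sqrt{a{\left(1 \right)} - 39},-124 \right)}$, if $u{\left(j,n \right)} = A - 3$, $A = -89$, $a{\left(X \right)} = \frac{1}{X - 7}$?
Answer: $-12213$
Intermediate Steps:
$a{\left(X \right)} = \frac{1}{-7 + X}$
$d{\left(M \right)} = -32 + M$
$u{\left(j,n \right)} = -92$ ($u{\left(j,n \right)} = -89 - 3 = -92$)
$\left(-12202 + d{\left(113 \right)}\right) + u{\left(\sqrt{a{\left(1 \right)} - 39},-124 \right)} = \left(-12202 + \left(-32 + 113\right)\right) - 92 = \left(-12202 + 81\right) - 92 = -12121 - 92 = -12213$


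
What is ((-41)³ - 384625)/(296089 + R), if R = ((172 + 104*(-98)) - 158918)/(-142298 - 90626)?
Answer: -5868986028/3831466843 ≈ -1.5318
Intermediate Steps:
R = 84469/116462 (R = ((172 - 10192) - 158918)/(-232924) = (-10020 - 158918)*(-1/232924) = -168938*(-1/232924) = 84469/116462 ≈ 0.72529)
((-41)³ - 384625)/(296089 + R) = ((-41)³ - 384625)/(296089 + 84469/116462) = (-68921 - 384625)/(34483201587/116462) = -453546*116462/34483201587 = -5868986028/3831466843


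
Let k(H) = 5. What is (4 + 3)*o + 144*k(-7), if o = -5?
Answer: 685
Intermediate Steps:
(4 + 3)*o + 144*k(-7) = (4 + 3)*(-5) + 144*5 = 7*(-5) + 720 = -35 + 720 = 685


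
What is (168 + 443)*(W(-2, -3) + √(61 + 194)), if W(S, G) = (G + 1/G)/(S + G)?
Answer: 1222/3 + 611*√255 ≈ 10164.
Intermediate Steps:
W(S, G) = (G + 1/G)/(G + S)
(168 + 443)*(W(-2, -3) + √(61 + 194)) = (168 + 443)*((1 + (-3)²)/((-3)*(-3 - 2)) + √(61 + 194)) = 611*(-⅓*(1 + 9)/(-5) + √255) = 611*(-⅓*(-⅕)*10 + √255) = 611*(⅔ + √255) = 1222/3 + 611*√255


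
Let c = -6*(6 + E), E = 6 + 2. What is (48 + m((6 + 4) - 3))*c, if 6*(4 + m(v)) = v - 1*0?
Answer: -3794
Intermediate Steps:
E = 8
c = -84 (c = -6*(6 + 8) = -6*14 = -84)
m(v) = -4 + v/6 (m(v) = -4 + (v - 1*0)/6 = -4 + (v + 0)/6 = -4 + v/6)
(48 + m((6 + 4) - 3))*c = (48 + (-4 + ((6 + 4) - 3)/6))*(-84) = (48 + (-4 + (10 - 3)/6))*(-84) = (48 + (-4 + (1/6)*7))*(-84) = (48 + (-4 + 7/6))*(-84) = (48 - 17/6)*(-84) = (271/6)*(-84) = -3794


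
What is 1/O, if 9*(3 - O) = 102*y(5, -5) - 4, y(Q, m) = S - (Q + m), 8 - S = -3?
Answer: -9/1091 ≈ -0.0082493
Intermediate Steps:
S = 11 (S = 8 - 1*(-3) = 8 + 3 = 11)
y(Q, m) = 11 - Q - m (y(Q, m) = 11 - (Q + m) = 11 + (-Q - m) = 11 - Q - m)
O = -1091/9 (O = 3 - (102*(11 - 1*5 - 1*(-5)) - 4)/9 = 3 - (102*(11 - 5 + 5) - 4)/9 = 3 - (102*11 - 4)/9 = 3 - (1122 - 4)/9 = 3 - ⅑*1118 = 3 - 1118/9 = -1091/9 ≈ -121.22)
1/O = 1/(-1091/9) = -9/1091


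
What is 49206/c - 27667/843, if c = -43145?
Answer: -1235173373/36371235 ≈ -33.960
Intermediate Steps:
49206/c - 27667/843 = 49206/(-43145) - 27667/843 = 49206*(-1/43145) - 27667*1/843 = -49206/43145 - 27667/843 = -1235173373/36371235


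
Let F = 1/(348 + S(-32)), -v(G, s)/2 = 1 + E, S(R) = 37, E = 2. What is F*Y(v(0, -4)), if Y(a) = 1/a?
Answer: -1/2310 ≈ -0.00043290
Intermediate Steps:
v(G, s) = -6 (v(G, s) = -2*(1 + 2) = -2*3 = -6)
Y(a) = 1/a
F = 1/385 (F = 1/(348 + 37) = 1/385 ≈ 0.0025974)
F*Y(v(0, -4)) = (1/385)/(-6) = (1/385)*(-⅙) = -1/2310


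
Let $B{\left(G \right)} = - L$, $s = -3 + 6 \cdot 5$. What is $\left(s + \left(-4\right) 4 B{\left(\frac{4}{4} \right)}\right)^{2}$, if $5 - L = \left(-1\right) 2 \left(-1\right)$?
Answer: $5625$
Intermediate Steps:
$s = 27$ ($s = -3 + 30 = 27$)
$L = 3$ ($L = 5 - \left(-1\right) 2 \left(-1\right) = 5 - \left(-2\right) \left(-1\right) = 5 - 2 = 3$)
$B{\left(G \right)} = -3$ ($B{\left(G \right)} = \left(-1\right) 3 = -3$)
$\left(s + \left(-4\right) 4 B{\left(\frac{4}{4} \right)}\right)^{2} = \left(27 + \left(-4\right) 4 \left(-3\right)\right)^{2} = \left(27 - -48\right)^{2} = \left(27 + 48\right)^{2} = 75^{2} = 5625$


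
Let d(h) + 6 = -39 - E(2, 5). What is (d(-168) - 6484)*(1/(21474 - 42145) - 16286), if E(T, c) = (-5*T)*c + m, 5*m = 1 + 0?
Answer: 1558006513596/14765 ≈ 1.0552e+8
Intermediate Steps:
m = ⅕ (m = (1 + 0)/5 = (⅕)*1 = ⅕ ≈ 0.20000)
E(T, c) = ⅕ - 5*T*c (E(T, c) = (-5*T)*c + ⅕ = -5*T*c + ⅕ = ⅕ - 5*T*c)
d(h) = 24/5 (d(h) = -6 + (-39 - (⅕ - 5*2*5)) = -6 + (-39 - (⅕ - 50)) = -6 + (-39 - 1*(-249/5)) = -6 + (-39 + 249/5) = -6 + 54/5 = 24/5)
(d(-168) - 6484)*(1/(21474 - 42145) - 16286) = (24/5 - 6484)*(1/(21474 - 42145) - 16286) = -32396*(1/(-20671) - 16286)/5 = -32396*(-1/20671 - 16286)/5 = -32396/5*(-336647907/20671) = 1558006513596/14765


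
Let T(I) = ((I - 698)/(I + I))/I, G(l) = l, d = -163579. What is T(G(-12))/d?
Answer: 355/23555376 ≈ 1.5071e-5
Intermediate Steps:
T(I) = (-698 + I)/(2*I²) (T(I) = ((-698 + I)/((2*I)))/I = ((-698 + I)*(1/(2*I)))/I = ((-698 + I)/(2*I))/I = (-698 + I)/(2*I²))
T(G(-12))/d = ((½)*(-698 - 12)/(-12)²)/(-163579) = ((½)*(1/144)*(-710))*(-1/163579) = -355/144*(-1/163579) = 355/23555376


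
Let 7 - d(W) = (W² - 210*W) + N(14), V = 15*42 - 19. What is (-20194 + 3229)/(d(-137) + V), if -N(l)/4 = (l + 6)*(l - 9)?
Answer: 1885/5169 ≈ 0.36467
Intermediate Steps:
V = 611 (V = 630 - 19 = 611)
N(l) = -4*(-9 + l)*(6 + l) (N(l) = -4*(l + 6)*(l - 9) = -4*(6 + l)*(-9 + l) = -4*(-9 + l)*(6 + l))
d(W) = 407 - W² + 210*W (d(W) = 7 - ((W² - 210*W) + (216 - 4*14² + 12*14)) = 7 - ((W² - 210*W) + (216 - 4*196 + 168)) = 7 - ((W² - 210*W) + (216 - 784 + 168)) = 7 - ((W² - 210*W) - 400) = 7 - (-400 + W² - 210*W) = 7 + (400 - W² + 210*W) = 407 - W² + 210*W)
(-20194 + 3229)/(d(-137) + V) = (-20194 + 3229)/((407 - 1*(-137)² + 210*(-137)) + 611) = -16965/((407 - 1*18769 - 28770) + 611) = -16965/((407 - 18769 - 28770) + 611) = -16965/(-47132 + 611) = -16965/(-46521) = -16965*(-1/46521) = 1885/5169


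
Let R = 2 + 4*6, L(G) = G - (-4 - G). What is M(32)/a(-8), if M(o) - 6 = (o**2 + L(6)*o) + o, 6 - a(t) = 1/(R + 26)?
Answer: 81848/311 ≈ 263.18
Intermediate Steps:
L(G) = 4 + 2*G (L(G) = G + (4 + G) = 4 + 2*G)
R = 26 (R = 2 + 24 = 26)
a(t) = 311/52 (a(t) = 6 - 1/(26 + 26) = 6 - 1/52 = 311/52)
M(o) = 6 + o**2 + 17*o (M(o) = 6 + ((o**2 + (4 + 2*6)*o) + o) = 6 + ((o**2 + (4 + 12)*o) + o) = 6 + ((o**2 + 16*o) + o) = 6 + (o**2 + 17*o) = 6 + o**2 + 17*o)
M(32)/a(-8) = (6 + 32**2 + 17*32)/(311/52) = (6 + 1024 + 544)*(52/311) = 1574*(52/311) = 81848/311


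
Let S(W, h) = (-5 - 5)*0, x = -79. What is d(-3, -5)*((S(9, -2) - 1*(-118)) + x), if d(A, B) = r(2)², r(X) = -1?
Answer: 39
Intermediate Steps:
d(A, B) = 1 (d(A, B) = (-1)² = 1)
S(W, h) = 0 (S(W, h) = -10*0 = 0)
d(-3, -5)*((S(9, -2) - 1*(-118)) + x) = 1*((0 - 1*(-118)) - 79) = 1*((0 + 118) - 79) = 1*(118 - 79) = 1*39 = 39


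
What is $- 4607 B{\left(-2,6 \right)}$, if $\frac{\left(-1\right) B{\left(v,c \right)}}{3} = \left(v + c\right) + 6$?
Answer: $138210$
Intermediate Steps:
$B{\left(v,c \right)} = -18 - 3 c - 3 v$ ($B{\left(v,c \right)} = - 3 \left(\left(v + c\right) + 6\right) = - 3 \left(\left(c + v\right) + 6\right) = - 3 \left(6 + c + v\right) = -18 - 3 c - 3 v$)
$- 4607 B{\left(-2,6 \right)} = - 4607 \left(-18 - 18 - -6\right) = - 4607 \left(-18 - 18 + 6\right) = \left(-4607\right) \left(-30\right) = 138210$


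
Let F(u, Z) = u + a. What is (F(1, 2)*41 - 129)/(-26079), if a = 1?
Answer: 47/26079 ≈ 0.0018022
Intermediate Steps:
F(u, Z) = 1 + u (F(u, Z) = u + 1 = 1 + u)
(F(1, 2)*41 - 129)/(-26079) = ((1 + 1)*41 - 129)/(-26079) = (2*41 - 129)*(-1/26079) = (82 - 129)*(-1/26079) = -47*(-1/26079) = 47/26079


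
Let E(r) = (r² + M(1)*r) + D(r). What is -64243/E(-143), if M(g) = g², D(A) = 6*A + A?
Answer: -64243/19305 ≈ -3.3278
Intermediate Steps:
D(A) = 7*A
E(r) = r² + 8*r (E(r) = (r² + 1²*r) + 7*r = (r² + 1*r) + 7*r = (r² + r) + 7*r = (r + r²) + 7*r = r² + 8*r)
-64243/E(-143) = -64243*(-1/(143*(8 - 143))) = -64243/((-143*(-135))) = -64243/19305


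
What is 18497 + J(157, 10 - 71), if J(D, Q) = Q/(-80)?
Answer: 1479821/80 ≈ 18498.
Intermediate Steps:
J(D, Q) = -Q/80 (J(D, Q) = Q*(-1/80) = -Q/80)
18497 + J(157, 10 - 71) = 18497 - (10 - 71)/80 = 18497 - 1/80*(-61) = 18497 + 61/80 = 1479821/80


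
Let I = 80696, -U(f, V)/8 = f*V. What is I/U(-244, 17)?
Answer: 10087/4148 ≈ 2.4318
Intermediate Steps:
U(f, V) = -8*V*f (U(f, V) = -8*f*V = -8*V*f)
I/U(-244, 17) = 80696/((-8*17*(-244))) = 80696/33184 = 80696*(1/33184) = 10087/4148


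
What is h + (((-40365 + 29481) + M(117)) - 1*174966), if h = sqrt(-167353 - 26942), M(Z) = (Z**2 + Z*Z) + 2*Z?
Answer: -158238 + I*sqrt(194295) ≈ -1.5824e+5 + 440.79*I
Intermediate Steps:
M(Z) = 2*Z + 2*Z**2 (M(Z) = (Z**2 + Z**2) + 2*Z = 2*Z**2 + 2*Z = 2*Z + 2*Z**2)
h = I*sqrt(194295) (h = sqrt(-194295) = I*sqrt(194295) ≈ 440.79*I)
h + (((-40365 + 29481) + M(117)) - 1*174966) = I*sqrt(194295) + (((-40365 + 29481) + 2*117*(1 + 117)) - 1*174966) = I*sqrt(194295) + ((-10884 + 2*117*118) - 174966) = I*sqrt(194295) + ((-10884 + 27612) - 174966) = I*sqrt(194295) + (16728 - 174966) = I*sqrt(194295) - 158238 = -158238 + I*sqrt(194295)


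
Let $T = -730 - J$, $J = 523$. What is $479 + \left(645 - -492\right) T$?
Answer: $-1424182$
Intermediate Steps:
$T = -1253$ ($T = -730 - 523 = -1253$)
$479 + \left(645 - -492\right) T = 479 + \left(645 - -492\right) \left(-1253\right) = 479 + \left(645 + 492\right) \left(-1253\right) = 479 + 1137 \left(-1253\right) = 479 - 1424661 = -1424182$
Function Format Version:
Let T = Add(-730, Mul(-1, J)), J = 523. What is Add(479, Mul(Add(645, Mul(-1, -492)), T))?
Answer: -1424182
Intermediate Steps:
T = -1253 (T = Add(-730, Mul(-1, 523)) = Add(-730, -523) = -1253)
Add(479, Mul(Add(645, Mul(-1, -492)), T)) = Add(479, Mul(Add(645, Mul(-1, -492)), -1253)) = Add(479, Mul(Add(645, 492), -1253)) = Add(479, Mul(1137, -1253)) = Add(479, -1424661) = -1424182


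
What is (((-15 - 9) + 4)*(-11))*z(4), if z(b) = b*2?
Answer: 1760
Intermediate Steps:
z(b) = 2*b
(((-15 - 9) + 4)*(-11))*z(4) = (((-15 - 9) + 4)*(-11))*(2*4) = ((-24 + 4)*(-11))*8 = -20*(-11)*8 = 220*8 = 1760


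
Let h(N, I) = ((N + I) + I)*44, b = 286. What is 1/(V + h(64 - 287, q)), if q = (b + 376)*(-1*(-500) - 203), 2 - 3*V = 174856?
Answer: 3/51701806 ≈ 5.8025e-8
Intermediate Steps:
V = -174854/3 (V = ⅔ - ⅓*174856 = ⅔ - 174856/3 = -174854/3 ≈ -58285.)
q = 196614 (q = (286 + 376)*(-1*(-500) - 203) = 662*(500 - 203) = 662*297 = 196614)
h(N, I) = 44*N + 88*I (h(N, I) = ((I + N) + I)*44 = (N + 2*I)*44 = 44*N + 88*I)
1/(V + h(64 - 287, q)) = 1/(-174854/3 + (44*(64 - 287) + 88*196614)) = 1/(-174854/3 + (44*(-223) + 17302032)) = 1/(-174854/3 + (-9812 + 17302032)) = 1/(-174854/3 + 17292220) = 1/(51701806/3) = 3/51701806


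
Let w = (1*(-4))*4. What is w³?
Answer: -4096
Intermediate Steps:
w = -16 (w = -4*4 = -16)
w³ = (-16)³ = -4096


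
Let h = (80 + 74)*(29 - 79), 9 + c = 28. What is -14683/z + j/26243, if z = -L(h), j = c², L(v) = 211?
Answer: 385402140/5537273 ≈ 69.601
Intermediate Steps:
c = 19 (c = -9 + 28 = 19)
h = -7700 (h = 154*(-50) = -7700)
j = 361 (j = 19² = 361)
z = -211 (z = -1*211 = -211)
-14683/z + j/26243 = -14683/(-211) + 361/26243 = -14683*(-1/211) + 361*(1/26243) = 14683/211 + 361/26243 = 385402140/5537273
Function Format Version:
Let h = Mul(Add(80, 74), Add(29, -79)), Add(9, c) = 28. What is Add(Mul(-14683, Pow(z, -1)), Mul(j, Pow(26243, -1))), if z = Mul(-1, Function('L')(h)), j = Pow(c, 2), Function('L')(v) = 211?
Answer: Rational(385402140, 5537273) ≈ 69.601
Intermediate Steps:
c = 19 (c = Add(-9, 28) = 19)
h = -7700 (h = Mul(154, -50) = -7700)
j = 361 (j = Pow(19, 2) = 361)
z = -211 (z = Mul(-1, 211) = -211)
Add(Mul(-14683, Pow(z, -1)), Mul(j, Pow(26243, -1))) = Add(Mul(-14683, Pow(-211, -1)), Mul(361, Pow(26243, -1))) = Add(Mul(-14683, Rational(-1, 211)), Mul(361, Rational(1, 26243))) = Add(Rational(14683, 211), Rational(361, 26243)) = Rational(385402140, 5537273)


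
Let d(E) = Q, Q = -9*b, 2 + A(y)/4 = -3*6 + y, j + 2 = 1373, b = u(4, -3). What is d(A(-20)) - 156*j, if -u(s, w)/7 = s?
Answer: -213624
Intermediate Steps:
u(s, w) = -7*s
b = -28 (b = -7*4 = -28)
j = 1371 (j = -2 + 1373 = 1371)
A(y) = -80 + 4*y (A(y) = -8 + 4*(-3*6 + y) = -8 + 4*(-18 + y) = -8 + (-72 + 4*y) = -80 + 4*y)
Q = 252 (Q = -9*(-28) = 252)
d(E) = 252
d(A(-20)) - 156*j = 252 - 156*1371 = 252 - 213876 = -213624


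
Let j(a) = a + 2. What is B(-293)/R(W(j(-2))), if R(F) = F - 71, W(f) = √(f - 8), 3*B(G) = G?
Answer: 20803/15147 + 586*I*√2/15147 ≈ 1.3734 + 0.054712*I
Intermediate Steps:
B(G) = G/3
j(a) = 2 + a
W(f) = √(-8 + f)
R(F) = -71 + F
B(-293)/R(W(j(-2))) = ((⅓)*(-293))/(-71 + √(-8 + (2 - 2))) = -293/(3*(-71 + √(-8 + 0))) = -293/(3*(-71 + √(-8))) = -293/(3*(-71 + 2*I*√2))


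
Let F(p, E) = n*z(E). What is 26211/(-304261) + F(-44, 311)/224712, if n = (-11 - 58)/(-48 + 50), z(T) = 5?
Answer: -3961607503/45580731888 ≈ -0.086914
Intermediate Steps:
n = -69/2 ≈ -34.500
F(p, E) = -345/2 (F(p, E) = -69/2*5 = -345/2)
26211/(-304261) + F(-44, 311)/224712 = 26211/(-304261) - 345/2/224712 = 26211*(-1/304261) - 345/2*1/224712 = -26211/304261 - 115/149808 = -3961607503/45580731888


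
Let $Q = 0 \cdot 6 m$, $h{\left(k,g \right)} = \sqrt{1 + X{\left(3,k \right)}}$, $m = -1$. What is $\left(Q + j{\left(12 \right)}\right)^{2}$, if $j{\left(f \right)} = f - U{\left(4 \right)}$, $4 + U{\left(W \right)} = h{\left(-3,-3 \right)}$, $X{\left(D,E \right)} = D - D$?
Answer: $225$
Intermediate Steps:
$X{\left(D,E \right)} = 0$
$h{\left(k,g \right)} = 1$ ($h{\left(k,g \right)} = \sqrt{1 + 0} = \sqrt{1} = 1$)
$U{\left(W \right)} = -3$ ($U{\left(W \right)} = -4 + 1 = -3$)
$Q = 0$ ($Q = 0 \cdot 6 \left(-1\right) = 0 \left(-1\right) = 0$)
$j{\left(f \right)} = 3 + f$ ($j{\left(f \right)} = f - -3 = f + 3 = 3 + f$)
$\left(Q + j{\left(12 \right)}\right)^{2} = \left(0 + \left(3 + 12\right)\right)^{2} = \left(0 + 15\right)^{2} = 15^{2} = 225$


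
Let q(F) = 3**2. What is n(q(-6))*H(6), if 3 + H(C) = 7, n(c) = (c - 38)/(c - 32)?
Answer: 116/23 ≈ 5.0435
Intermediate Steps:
q(F) = 9
n(c) = (-38 + c)/(-32 + c)
H(C) = 4 (H(C) = -3 + 7 = 4)
n(q(-6))*H(6) = ((-38 + 9)/(-32 + 9))*4 = (-29/(-23))*4 = -1/23*(-29)*4 = (29/23)*4 = 116/23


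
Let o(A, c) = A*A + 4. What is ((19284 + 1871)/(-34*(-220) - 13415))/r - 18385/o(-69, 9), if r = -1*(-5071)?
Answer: -22136913672/5736370981 ≈ -3.8590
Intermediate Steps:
o(A, c) = 4 + A² (o(A, c) = A² + 4 = 4 + A²)
r = 5071
((19284 + 1871)/(-34*(-220) - 13415))/r - 18385/o(-69, 9) = ((19284 + 1871)/(-34*(-220) - 13415))/5071 - 18385/(4 + (-69)²) = (21155/(7480 - 13415))*(1/5071) - 18385/(4 + 4761) = (21155/(-5935))*(1/5071) - 18385/4765 = (21155*(-1/5935))*(1/5071) - 18385*1/4765 = -4231/1187*1/5071 - 3677/953 = -4231/6019277 - 3677/953 = -22136913672/5736370981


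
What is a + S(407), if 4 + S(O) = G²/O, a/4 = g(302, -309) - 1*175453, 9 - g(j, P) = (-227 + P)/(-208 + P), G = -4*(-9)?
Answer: -13424368036/19129 ≈ -7.0178e+5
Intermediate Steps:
G = 36
g(j, P) = 9 - (-227 + P)/(-208 + P)
a = -362820336/517 (a = 4*((-1645 + 8*(-309))/(-208 - 309) - 1*175453) = 4*((-1645 - 2472)/(-517) - 175453) = 4*(-1/517*(-4117) - 175453) = 4*(4117/517 - 175453) = 4*(-90705084/517) = -362820336/517 ≈ -7.0178e+5)
S(O) = -4 + 1296/O (S(O) = -4 + 36²/O = -4 + 1296/O)
a + S(407) = -362820336/517 + (-4 + 1296/407) = -362820336/517 - 332/407 = -13424368036/19129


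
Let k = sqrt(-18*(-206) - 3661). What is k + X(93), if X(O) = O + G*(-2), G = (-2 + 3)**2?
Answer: 91 + sqrt(47) ≈ 97.856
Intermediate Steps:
G = 1 (G = 1**2 = 1)
k = sqrt(47) (k = sqrt(3708 - 3661) = sqrt(47) ≈ 6.8557)
X(O) = -2 + O (X(O) = O + 1*(-2) = O - 2 = -2 + O)
k + X(93) = sqrt(47) + (-2 + 93) = sqrt(47) + 91 = 91 + sqrt(47)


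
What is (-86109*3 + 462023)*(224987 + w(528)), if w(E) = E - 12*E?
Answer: 44645885584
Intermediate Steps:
w(E) = -11*E
(-86109*3 + 462023)*(224987 + w(528)) = (-86109*3 + 462023)*(224987 - 11*528) = (-258327 + 462023)*(224987 - 5808) = 203696*219179 = 44645885584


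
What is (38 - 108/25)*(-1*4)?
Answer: -3368/25 ≈ -134.72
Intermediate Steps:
(38 - 108/25)*(-1*4) = (38 - 108*1/25)*(-4) = (38 - 108/25)*(-4) = (842/25)*(-4) = -3368/25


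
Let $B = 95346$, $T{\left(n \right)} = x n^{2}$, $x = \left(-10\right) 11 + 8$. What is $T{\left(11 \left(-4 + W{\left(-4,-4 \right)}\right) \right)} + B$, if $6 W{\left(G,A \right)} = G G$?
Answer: $\frac{220214}{3} \approx 73405.0$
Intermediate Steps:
$W{\left(G,A \right)} = \frac{G^{2}}{6}$ ($W{\left(G,A \right)} = \frac{G G}{6} = \frac{G^{2}}{6}$)
$x = -102$ ($x = -110 + 8 = -102$)
$T{\left(n \right)} = - 102 n^{2}$
$T{\left(11 \left(-4 + W{\left(-4,-4 \right)}\right) \right)} + B = - 102 \left(11 \left(-4 + \frac{\left(-4\right)^{2}}{6}\right)\right)^{2} + 95346 = - 102 \left(11 \left(-4 + \frac{1}{6} \cdot 16\right)\right)^{2} + 95346 = - 102 \left(11 \left(-4 + \frac{8}{3}\right)\right)^{2} + 95346 = - 102 \left(11 \left(- \frac{4}{3}\right)\right)^{2} + 95346 = - 102 \left(- \frac{44}{3}\right)^{2} + 95346 = \left(-102\right) \frac{1936}{9} + 95346 = - \frac{65824}{3} + 95346 = \frac{220214}{3}$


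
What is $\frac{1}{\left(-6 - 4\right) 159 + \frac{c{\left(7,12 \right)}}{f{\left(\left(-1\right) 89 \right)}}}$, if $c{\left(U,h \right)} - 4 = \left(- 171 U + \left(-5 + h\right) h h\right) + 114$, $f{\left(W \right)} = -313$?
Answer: $- \frac{313}{497599} \approx -0.00062902$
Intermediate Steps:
$c{\left(U,h \right)} = 118 - 171 U + h^{2} \left(-5 + h\right)$ ($c{\left(U,h \right)} = 4 - \left(-114 + 171 U - \left(-5 + h\right) h h\right) = 4 - \left(-114 + 171 U - h \left(-5 + h\right) h\right) = 4 - \left(-114 + 171 U - h^{2} \left(-5 + h\right)\right) = 4 + \left(114 - 171 U + h^{2} \left(-5 + h\right)\right) = 118 - 171 U + h^{2} \left(-5 + h\right)$)
$\frac{1}{\left(-6 - 4\right) 159 + \frac{c{\left(7,12 \right)}}{f{\left(\left(-1\right) 89 \right)}}} = \frac{1}{\left(-6 - 4\right) 159 + \frac{118 + 12^{3} - 1197 - 5 \cdot 12^{2}}{-313}} = \frac{1}{\left(-10\right) 159 + \left(118 + 1728 - 1197 - 720\right) \left(- \frac{1}{313}\right)} = \frac{1}{-1590 + \left(118 + 1728 - 1197 - 720\right) \left(- \frac{1}{313}\right)} = \frac{1}{-1590 - - \frac{71}{313}} = \frac{1}{-1590 + \frac{71}{313}} = \frac{1}{- \frac{497599}{313}} = - \frac{313}{497599}$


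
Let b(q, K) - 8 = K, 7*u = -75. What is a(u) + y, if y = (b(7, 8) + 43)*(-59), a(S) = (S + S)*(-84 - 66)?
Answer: -1867/7 ≈ -266.71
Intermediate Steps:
u = -75/7 (u = (⅐)*(-75) = -75/7 ≈ -10.714)
a(S) = -300*S (a(S) = (2*S)*(-150) = -300*S)
b(q, K) = 8 + K
y = -3481 (y = ((8 + 8) + 43)*(-59) = (16 + 43)*(-59) = 59*(-59) = -3481)
a(u) + y = -300*(-75/7) - 3481 = 22500/7 - 3481 = -1867/7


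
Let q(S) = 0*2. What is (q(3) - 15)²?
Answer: 225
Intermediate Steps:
q(S) = 0
(q(3) - 15)² = (0 - 15)² = (-15)² = 225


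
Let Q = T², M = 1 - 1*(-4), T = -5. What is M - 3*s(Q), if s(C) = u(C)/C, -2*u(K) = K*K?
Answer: 85/2 ≈ 42.500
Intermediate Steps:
u(K) = -K²/2 (u(K) = -K*K/2 = -K²/2)
M = 5 (M = 1 + 4 = 5)
Q = 25 (Q = (-5)² = 25)
s(C) = -C/2 (s(C) = (-C²/2)/C = -C/2)
M - 3*s(Q) = 5 - (-3)*25/2 = 5 - 3*(-25/2) = 5 + 75/2 = 85/2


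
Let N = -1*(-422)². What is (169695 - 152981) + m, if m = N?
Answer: -161370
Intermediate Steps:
N = -178084 (N = -1*178084 = -178084)
m = -178084
(169695 - 152981) + m = (169695 - 152981) - 178084 = 16714 - 178084 = -161370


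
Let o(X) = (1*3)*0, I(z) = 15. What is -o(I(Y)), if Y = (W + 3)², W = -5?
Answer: 0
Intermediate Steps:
Y = 4 (Y = (-5 + 3)² = (-2)² = 4)
o(X) = 0 (o(X) = 3*0 = 0)
-o(I(Y)) = -1*0 = 0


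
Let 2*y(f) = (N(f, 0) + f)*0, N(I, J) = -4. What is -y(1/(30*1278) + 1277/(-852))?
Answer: 0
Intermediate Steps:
y(f) = 0 (y(f) = ((-4 + f)*0)/2 = (½)*0 = 0)
-y(1/(30*1278) + 1277/(-852)) = -1*0 = 0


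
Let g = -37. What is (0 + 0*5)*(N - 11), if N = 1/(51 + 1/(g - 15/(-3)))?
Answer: 0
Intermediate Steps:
N = 32/1631 (N = 1/(51 + 1/(-37 - 15/(-3))) = 1/(51 + 1/(-37 - 15*(-⅓))) = 1/(51 + 1/(-37 + 5)) = 1/(51 + 1/(-32)) = 1/(51 - 1/32) = 1/(1631/32) = 32/1631 ≈ 0.019620)
(0 + 0*5)*(N - 11) = (0 + 0*5)*(32/1631 - 11) = (0 + 0)*(-17909/1631) = 0*(-17909/1631) = 0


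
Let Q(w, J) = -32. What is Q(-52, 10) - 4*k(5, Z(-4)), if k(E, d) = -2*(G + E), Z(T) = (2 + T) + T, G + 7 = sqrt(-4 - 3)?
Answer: -48 + 8*I*sqrt(7) ≈ -48.0 + 21.166*I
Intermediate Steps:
G = -7 + I*sqrt(7) (G = -7 + sqrt(-4 - 3) = -7 + sqrt(-7) = -7 + I*sqrt(7) ≈ -7.0 + 2.6458*I)
Z(T) = 2 + 2*T
k(E, d) = 14 - 2*E - 2*I*sqrt(7) (k(E, d) = -2*((-7 + I*sqrt(7)) + E) = -2*(-7 + E + I*sqrt(7)) = 14 - 2*E - 2*I*sqrt(7))
Q(-52, 10) - 4*k(5, Z(-4)) = -32 - 4*(14 - 2*5 - 2*I*sqrt(7)) = -32 - 4*(14 - 10 - 2*I*sqrt(7)) = -32 - 4*(4 - 2*I*sqrt(7)) = -32 - (16 - 8*I*sqrt(7)) = -32 + (-16 + 8*I*sqrt(7)) = -48 + 8*I*sqrt(7)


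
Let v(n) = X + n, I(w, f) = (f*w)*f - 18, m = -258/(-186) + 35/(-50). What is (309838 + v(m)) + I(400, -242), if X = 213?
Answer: 7358046443/310 ≈ 2.3736e+7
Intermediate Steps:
m = 213/310 (m = -258*(-1/186) + 35*(-1/50) = 43/31 - 7/10 = 213/310 ≈ 0.68710)
I(w, f) = -18 + w*f² (I(w, f) = w*f² - 18 = -18 + w*f²)
v(n) = 213 + n
(309838 + v(m)) + I(400, -242) = (309838 + (213 + 213/310)) + (-18 + 400*(-242)²) = (309838 + 66243/310) + (-18 + 400*58564) = 96116023/310 + (-18 + 23425600) = 96116023/310 + 23425582 = 7358046443/310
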